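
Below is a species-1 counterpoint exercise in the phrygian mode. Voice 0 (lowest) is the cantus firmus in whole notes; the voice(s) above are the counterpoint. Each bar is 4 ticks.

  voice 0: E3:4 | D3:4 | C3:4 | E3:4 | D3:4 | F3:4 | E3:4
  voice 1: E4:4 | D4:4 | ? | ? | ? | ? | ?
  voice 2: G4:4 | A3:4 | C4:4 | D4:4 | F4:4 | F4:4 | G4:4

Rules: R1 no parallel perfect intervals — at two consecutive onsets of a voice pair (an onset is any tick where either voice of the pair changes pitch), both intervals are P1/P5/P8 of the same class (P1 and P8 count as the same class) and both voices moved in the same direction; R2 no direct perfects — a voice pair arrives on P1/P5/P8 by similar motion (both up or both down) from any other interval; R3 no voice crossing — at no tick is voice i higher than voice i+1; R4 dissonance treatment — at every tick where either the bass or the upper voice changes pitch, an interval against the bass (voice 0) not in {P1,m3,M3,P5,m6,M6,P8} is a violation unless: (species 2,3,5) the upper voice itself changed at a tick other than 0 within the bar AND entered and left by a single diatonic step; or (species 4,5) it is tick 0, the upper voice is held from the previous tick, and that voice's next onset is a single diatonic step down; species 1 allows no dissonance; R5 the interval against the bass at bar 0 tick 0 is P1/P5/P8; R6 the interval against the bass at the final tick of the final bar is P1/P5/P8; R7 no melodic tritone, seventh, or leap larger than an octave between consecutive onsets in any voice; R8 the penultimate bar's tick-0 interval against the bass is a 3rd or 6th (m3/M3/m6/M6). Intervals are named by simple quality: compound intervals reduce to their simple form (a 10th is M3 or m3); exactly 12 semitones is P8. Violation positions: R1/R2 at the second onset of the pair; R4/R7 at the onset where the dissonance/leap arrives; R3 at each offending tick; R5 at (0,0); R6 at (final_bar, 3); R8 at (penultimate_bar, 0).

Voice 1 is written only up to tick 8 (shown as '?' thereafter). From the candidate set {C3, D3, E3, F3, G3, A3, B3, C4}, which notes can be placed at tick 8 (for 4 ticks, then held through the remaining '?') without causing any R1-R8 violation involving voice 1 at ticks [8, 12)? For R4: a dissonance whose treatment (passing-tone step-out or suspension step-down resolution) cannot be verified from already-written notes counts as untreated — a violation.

C3: violates R1,R7
D3: violates R4
E3: violates R7
F3: violates R4
G3: violates R2
A3: legal
B3: violates R4
C4: violates R1

{A3}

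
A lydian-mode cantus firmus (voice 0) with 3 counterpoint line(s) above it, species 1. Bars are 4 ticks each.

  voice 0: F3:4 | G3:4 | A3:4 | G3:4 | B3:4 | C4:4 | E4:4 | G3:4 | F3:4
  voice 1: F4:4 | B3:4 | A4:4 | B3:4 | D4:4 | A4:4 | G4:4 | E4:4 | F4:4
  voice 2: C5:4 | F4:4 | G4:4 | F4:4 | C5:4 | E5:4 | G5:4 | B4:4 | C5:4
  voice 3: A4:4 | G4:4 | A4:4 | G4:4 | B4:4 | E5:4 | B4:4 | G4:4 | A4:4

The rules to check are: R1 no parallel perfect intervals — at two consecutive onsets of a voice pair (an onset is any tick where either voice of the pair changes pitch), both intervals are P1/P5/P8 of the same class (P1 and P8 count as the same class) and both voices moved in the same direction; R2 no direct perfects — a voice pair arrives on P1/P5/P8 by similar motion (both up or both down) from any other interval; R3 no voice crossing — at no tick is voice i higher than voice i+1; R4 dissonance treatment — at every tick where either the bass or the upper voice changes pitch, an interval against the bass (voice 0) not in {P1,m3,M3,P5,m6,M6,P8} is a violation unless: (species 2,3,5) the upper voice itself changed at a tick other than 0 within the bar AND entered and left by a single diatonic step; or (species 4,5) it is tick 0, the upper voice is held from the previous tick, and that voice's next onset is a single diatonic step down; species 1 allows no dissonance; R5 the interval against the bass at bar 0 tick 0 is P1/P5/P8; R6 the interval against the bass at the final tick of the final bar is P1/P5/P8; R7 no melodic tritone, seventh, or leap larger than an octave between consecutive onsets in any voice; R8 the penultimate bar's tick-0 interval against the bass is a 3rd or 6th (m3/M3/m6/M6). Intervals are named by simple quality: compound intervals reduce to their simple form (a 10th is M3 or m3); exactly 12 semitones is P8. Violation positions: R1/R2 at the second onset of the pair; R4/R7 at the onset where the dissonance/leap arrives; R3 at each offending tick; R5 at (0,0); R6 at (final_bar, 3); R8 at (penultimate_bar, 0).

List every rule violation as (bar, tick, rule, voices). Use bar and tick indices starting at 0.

bar 0: v0=F3 v1=F4 v2=C5 v3=A4 downbeat M3
bar 1: v0=G3 v1=B3 v2=F4 v3=G4 downbeat P8
bar 2: v0=A3 v1=A4 v2=G4 v3=A4 downbeat P8
bar 3: v0=G3 v1=B3 v2=F4 v3=G4 downbeat P8
bar 4: v0=B3 v1=D4 v2=C5 v3=B4 downbeat P8
bar 5: v0=C4 v1=A4 v2=E5 v3=E5 downbeat M3
bar 6: v0=E4 v1=G4 v2=G5 v3=B4 downbeat P5
bar 7: v0=G3 v1=E4 v2=B4 v3=G4 downbeat P8
bar 8: v0=F3 v1=F4 v2=C5 v3=A4 downbeat M3
  -> R3 @ bar 0 tick 0 v(2, 3): C5 above A4
  -> R5 @ bar 0 tick 0 v(0, 3): opens on M3
  -> R3 @ bar 0 tick 1 v(2, 3): C5 above A4
  -> R3 @ bar 0 tick 2 v(2, 3): C5 above A4
  -> R3 @ bar 0 tick 3 v(2, 3): C5 above A4
  -> R4 @ bar 1 tick 0 v(0, 2): G3/F4 m7 untreated
  -> R7 @ bar 1 tick 0 v(1,): F4->B3 leap 6st
  -> R1 @ bar 2 tick 0 v(0, 3): G3/G4 P8 -> A3/A4 P8 similar
  -> R2 @ bar 2 tick 0 v(0, 1): G3/B3 M3 -> A3/A4 P8 similar
  -> R2 @ bar 2 tick 0 v(1, 3): B3/G4 m6 -> A4/A4 P1 similar
  -> R3 @ bar 2 tick 0 v(1, 2): A4 above G4
  -> R4 @ bar 2 tick 0 v(0, 2): A3/G4 m7 untreated
  -> R7 @ bar 2 tick 0 v(1,): B3->A4 leap 10st
  -> R3 @ bar 2 tick 1 v(1, 2): A4 above G4
  -> R3 @ bar 2 tick 2 v(1, 2): A4 above G4
  -> R3 @ bar 2 tick 3 v(1, 2): A4 above G4
  -> R1 @ bar 3 tick 0 v(0, 3): A3/A4 P8 -> G3/G4 P8 similar
  -> R4 @ bar 3 tick 0 v(0, 2): G3/F4 m7 untreated
  -> R7 @ bar 3 tick 0 v(1,): A4->B3 leap 10st
  -> R1 @ bar 4 tick 0 v(0, 3): G3/G4 P8 -> B3/B4 P8 similar
  -> R3 @ bar 4 tick 0 v(2, 3): C5 above B4
  -> R4 @ bar 4 tick 0 v(0, 2): B3/C5 m2 untreated
  -> R3 @ bar 4 tick 1 v(2, 3): C5 above B4
  -> R3 @ bar 4 tick 2 v(2, 3): C5 above B4
  -> R3 @ bar 4 tick 3 v(2, 3): C5 above B4
  -> R2 @ bar 5 tick 0 v(1, 2): D4/C5 m7 -> A4/E5 P5 similar
  -> R2 @ bar 5 tick 0 v(1, 3): D4/B4 M6 -> A4/E5 P5 similar
  -> R2 @ bar 5 tick 0 v(2, 3): C5/B4 m2 -> E5/E5 P1 similar
  -> R3 @ bar 6 tick 0 v(2, 3): G5 above B4
  -> R3 @ bar 6 tick 1 v(2, 3): G5 above B4
  -> R3 @ bar 6 tick 2 v(2, 3): G5 above B4
  -> R3 @ bar 6 tick 3 v(2, 3): G5 above B4
  -> R2 @ bar 7 tick 0 v(0, 3): E4/B4 P5 -> G3/G4 P8 similar
  -> R2 @ bar 7 tick 0 v(1, 2): G4/G5 P8 -> E4/B4 P5 similar
  -> R3 @ bar 7 tick 0 v(2, 3): B4 above G4
  -> R8 @ bar 7 tick 0 v(0, 3): penult P8 not 3rd/6th
  -> R3 @ bar 7 tick 1 v(2, 3): B4 above G4
  -> R3 @ bar 7 tick 2 v(2, 3): B4 above G4
  -> R3 @ bar 7 tick 3 v(2, 3): B4 above G4
  -> R1 @ bar 8 tick 0 v(1, 2): E4/B4 P5 -> F4/C5 P5 similar
  -> R3 @ bar 8 tick 0 v(2, 3): C5 above A4
  -> R3 @ bar 8 tick 1 v(2, 3): C5 above A4
  -> R3 @ bar 8 tick 2 v(2, 3): C5 above A4
  -> R3 @ bar 8 tick 3 v(2, 3): C5 above A4
  -> R6 @ bar 8 tick 3 v(0, 3): closes on M3

(0, 0, R3, (2, 3))
(0, 0, R5, (0, 3))
(0, 1, R3, (2, 3))
(0, 2, R3, (2, 3))
(0, 3, R3, (2, 3))
(1, 0, R4, (0, 2))
(1, 0, R7, (1,))
(2, 0, R1, (0, 3))
(2, 0, R2, (0, 1))
(2, 0, R2, (1, 3))
(2, 0, R3, (1, 2))
(2, 0, R4, (0, 2))
(2, 0, R7, (1,))
(2, 1, R3, (1, 2))
(2, 2, R3, (1, 2))
(2, 3, R3, (1, 2))
(3, 0, R1, (0, 3))
(3, 0, R4, (0, 2))
(3, 0, R7, (1,))
(4, 0, R1, (0, 3))
(4, 0, R3, (2, 3))
(4, 0, R4, (0, 2))
(4, 1, R3, (2, 3))
(4, 2, R3, (2, 3))
(4, 3, R3, (2, 3))
(5, 0, R2, (1, 2))
(5, 0, R2, (1, 3))
(5, 0, R2, (2, 3))
(6, 0, R3, (2, 3))
(6, 1, R3, (2, 3))
(6, 2, R3, (2, 3))
(6, 3, R3, (2, 3))
(7, 0, R2, (0, 3))
(7, 0, R2, (1, 2))
(7, 0, R3, (2, 3))
(7, 0, R8, (0, 3))
(7, 1, R3, (2, 3))
(7, 2, R3, (2, 3))
(7, 3, R3, (2, 3))
(8, 0, R1, (1, 2))
(8, 0, R3, (2, 3))
(8, 1, R3, (2, 3))
(8, 2, R3, (2, 3))
(8, 3, R3, (2, 3))
(8, 3, R6, (0, 3))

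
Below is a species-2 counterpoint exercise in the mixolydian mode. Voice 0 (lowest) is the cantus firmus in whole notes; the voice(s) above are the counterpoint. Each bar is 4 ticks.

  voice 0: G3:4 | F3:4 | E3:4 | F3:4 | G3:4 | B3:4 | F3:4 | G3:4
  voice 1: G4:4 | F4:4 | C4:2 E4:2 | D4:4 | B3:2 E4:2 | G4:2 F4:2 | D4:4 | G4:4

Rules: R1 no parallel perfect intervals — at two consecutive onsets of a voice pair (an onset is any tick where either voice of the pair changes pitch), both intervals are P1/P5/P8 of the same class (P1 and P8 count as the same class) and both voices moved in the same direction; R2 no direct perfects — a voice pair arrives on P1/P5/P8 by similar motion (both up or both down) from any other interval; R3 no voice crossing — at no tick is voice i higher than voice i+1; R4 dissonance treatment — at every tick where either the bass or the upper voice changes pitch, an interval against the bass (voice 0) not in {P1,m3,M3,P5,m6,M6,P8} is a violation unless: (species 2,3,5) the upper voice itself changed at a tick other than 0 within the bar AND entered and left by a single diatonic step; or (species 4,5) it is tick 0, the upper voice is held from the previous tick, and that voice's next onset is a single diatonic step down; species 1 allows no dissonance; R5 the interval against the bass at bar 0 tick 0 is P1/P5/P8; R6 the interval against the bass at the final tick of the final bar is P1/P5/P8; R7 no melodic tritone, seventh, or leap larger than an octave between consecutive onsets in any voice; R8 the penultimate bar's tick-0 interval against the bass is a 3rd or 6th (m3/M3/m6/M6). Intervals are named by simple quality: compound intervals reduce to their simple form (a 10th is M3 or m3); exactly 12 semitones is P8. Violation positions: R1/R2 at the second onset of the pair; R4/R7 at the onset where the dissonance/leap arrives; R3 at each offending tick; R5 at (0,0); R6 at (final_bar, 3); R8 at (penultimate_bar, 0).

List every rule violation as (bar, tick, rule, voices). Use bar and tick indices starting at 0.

(1, 0, R1, (0, 1))
(5, 2, R4, (0, 1))
(6, 0, R7, (0,))
(7, 0, R2, (0, 1))

bar 0: v0=G3 v1=G4 downbeat P8
bar 1: v0=F3 v1=F4 downbeat P8
bar 2: v0=E3 v1=C4 downbeat m6
bar 3: v0=F3 v1=D4 downbeat M6
bar 4: v0=G3 v1=B3 downbeat M3
bar 5: v0=B3 v1=G4 downbeat m6
bar 6: v0=F3 v1=D4 downbeat M6
bar 7: v0=G3 v1=G4 downbeat P8
  -> R1 @ bar 1 tick 0 v(0, 1): G3/G4 P8 -> F3/F4 P8 similar
  -> R4 @ bar 5 tick 2 v(0, 1): B3/F4 TT untreated
  -> R7 @ bar 6 tick 0 v(0,): B3->F3 leap 6st
  -> R2 @ bar 7 tick 0 v(0, 1): F3/D4 M6 -> G3/G4 P8 similar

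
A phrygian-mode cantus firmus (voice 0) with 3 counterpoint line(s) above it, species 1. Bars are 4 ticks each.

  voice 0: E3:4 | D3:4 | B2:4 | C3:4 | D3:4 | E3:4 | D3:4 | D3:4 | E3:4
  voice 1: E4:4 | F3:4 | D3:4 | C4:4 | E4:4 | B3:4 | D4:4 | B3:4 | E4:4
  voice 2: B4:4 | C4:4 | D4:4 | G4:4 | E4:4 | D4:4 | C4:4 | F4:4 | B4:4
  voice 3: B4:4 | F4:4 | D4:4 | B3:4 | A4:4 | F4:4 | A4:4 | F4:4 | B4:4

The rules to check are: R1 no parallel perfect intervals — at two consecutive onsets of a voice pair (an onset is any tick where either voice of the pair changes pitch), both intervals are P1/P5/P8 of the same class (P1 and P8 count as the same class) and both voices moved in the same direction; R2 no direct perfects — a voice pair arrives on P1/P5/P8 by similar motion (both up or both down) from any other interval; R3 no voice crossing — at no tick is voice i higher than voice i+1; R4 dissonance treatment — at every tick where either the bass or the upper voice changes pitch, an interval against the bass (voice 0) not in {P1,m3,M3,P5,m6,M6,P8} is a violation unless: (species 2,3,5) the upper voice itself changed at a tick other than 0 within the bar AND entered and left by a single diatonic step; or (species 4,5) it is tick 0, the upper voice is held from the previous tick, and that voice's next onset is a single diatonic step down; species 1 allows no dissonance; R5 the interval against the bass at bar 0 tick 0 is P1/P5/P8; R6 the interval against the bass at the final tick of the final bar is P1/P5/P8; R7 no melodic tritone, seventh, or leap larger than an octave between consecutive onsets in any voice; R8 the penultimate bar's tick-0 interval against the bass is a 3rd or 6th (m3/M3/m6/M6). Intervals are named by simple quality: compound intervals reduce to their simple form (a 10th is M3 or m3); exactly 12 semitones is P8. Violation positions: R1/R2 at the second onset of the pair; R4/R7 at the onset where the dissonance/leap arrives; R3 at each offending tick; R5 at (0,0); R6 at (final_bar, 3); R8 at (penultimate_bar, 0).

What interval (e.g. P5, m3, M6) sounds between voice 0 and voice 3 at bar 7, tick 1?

voice 0=D3 voice 3=F4 -> m3

m3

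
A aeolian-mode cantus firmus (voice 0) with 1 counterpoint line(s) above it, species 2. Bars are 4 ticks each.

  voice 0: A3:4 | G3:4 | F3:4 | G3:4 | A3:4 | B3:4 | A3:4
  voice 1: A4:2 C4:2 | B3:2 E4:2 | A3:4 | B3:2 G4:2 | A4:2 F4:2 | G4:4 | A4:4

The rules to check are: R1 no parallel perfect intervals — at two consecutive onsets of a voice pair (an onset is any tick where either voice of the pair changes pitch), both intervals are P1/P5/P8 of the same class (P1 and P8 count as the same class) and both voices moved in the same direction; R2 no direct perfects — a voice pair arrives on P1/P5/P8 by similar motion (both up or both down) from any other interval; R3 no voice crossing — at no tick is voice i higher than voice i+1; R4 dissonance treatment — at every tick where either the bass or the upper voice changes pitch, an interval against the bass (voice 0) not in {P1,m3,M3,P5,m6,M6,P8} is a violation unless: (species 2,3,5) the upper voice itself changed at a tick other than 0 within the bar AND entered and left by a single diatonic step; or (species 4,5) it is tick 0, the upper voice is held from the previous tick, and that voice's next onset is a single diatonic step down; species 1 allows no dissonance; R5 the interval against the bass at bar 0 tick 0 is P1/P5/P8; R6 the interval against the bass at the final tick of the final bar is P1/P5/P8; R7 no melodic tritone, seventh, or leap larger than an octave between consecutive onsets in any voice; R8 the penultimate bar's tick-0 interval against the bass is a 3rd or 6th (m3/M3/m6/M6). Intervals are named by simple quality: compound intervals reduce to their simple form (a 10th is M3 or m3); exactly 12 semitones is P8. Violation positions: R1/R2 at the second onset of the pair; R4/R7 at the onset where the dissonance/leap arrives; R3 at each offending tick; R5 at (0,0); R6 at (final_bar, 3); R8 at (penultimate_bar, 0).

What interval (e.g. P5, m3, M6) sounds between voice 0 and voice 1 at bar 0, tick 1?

voice 0=A3 voice 1=A4 -> P8

P8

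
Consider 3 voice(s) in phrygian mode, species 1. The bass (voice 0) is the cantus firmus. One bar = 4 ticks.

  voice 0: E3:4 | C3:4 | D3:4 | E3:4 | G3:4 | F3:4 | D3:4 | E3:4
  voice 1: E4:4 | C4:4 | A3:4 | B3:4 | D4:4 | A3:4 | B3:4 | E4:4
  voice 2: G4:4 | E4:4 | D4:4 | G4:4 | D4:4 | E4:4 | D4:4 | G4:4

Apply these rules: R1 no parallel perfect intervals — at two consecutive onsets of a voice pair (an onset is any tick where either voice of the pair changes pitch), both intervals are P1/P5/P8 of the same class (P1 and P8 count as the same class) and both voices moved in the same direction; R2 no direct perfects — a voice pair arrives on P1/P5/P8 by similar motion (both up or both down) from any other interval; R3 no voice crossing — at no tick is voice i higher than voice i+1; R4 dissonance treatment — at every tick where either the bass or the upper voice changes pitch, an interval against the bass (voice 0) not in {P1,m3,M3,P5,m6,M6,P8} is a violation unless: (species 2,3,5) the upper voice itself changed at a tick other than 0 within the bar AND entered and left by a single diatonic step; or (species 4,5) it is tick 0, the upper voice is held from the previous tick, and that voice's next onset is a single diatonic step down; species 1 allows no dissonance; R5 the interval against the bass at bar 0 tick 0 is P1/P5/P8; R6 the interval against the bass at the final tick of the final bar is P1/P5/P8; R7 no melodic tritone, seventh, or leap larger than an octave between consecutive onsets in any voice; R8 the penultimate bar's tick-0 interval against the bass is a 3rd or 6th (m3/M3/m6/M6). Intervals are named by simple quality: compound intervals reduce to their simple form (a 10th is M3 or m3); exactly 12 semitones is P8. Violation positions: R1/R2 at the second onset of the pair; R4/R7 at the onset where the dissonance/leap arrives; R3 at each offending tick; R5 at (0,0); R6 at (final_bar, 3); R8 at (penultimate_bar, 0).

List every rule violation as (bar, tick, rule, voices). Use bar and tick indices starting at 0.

bar 0: v0=E3 v1=E4 v2=G4 downbeat m3
bar 1: v0=C3 v1=C4 v2=E4 downbeat M3
bar 2: v0=D3 v1=A3 v2=D4 downbeat P8
bar 3: v0=E3 v1=B3 v2=G4 downbeat m3
bar 4: v0=G3 v1=D4 v2=D4 downbeat P5
bar 5: v0=F3 v1=A3 v2=E4 downbeat M7
bar 6: v0=D3 v1=B3 v2=D4 downbeat P8
bar 7: v0=E3 v1=E4 v2=G4 downbeat m3
  -> R5 @ bar 0 tick 0 v(0, 2): opens on m3
  -> R1 @ bar 1 tick 0 v(0, 1): E3/E4 P8 -> C3/C4 P8 similar
  -> R1 @ bar 3 tick 0 v(0, 1): D3/A3 P5 -> E3/B3 P5 similar
  -> R1 @ bar 4 tick 0 v(0, 1): E3/B3 P5 -> G3/D4 P5 similar
  -> R4 @ bar 5 tick 0 v(0, 2): F3/E4 M7 untreated
  -> R2 @ bar 6 tick 0 v(0, 2): F3/E4 M7 -> D3/D4 P8 similar
  -> R8 @ bar 6 tick 0 v(0, 2): penult P8 not 3rd/6th
  -> R2 @ bar 7 tick 0 v(0, 1): D3/B3 M6 -> E3/E4 P8 similar
  -> R6 @ bar 7 tick 3 v(0, 2): closes on m3

(0, 0, R5, (0, 2))
(1, 0, R1, (0, 1))
(3, 0, R1, (0, 1))
(4, 0, R1, (0, 1))
(5, 0, R4, (0, 2))
(6, 0, R2, (0, 2))
(6, 0, R8, (0, 2))
(7, 0, R2, (0, 1))
(7, 3, R6, (0, 2))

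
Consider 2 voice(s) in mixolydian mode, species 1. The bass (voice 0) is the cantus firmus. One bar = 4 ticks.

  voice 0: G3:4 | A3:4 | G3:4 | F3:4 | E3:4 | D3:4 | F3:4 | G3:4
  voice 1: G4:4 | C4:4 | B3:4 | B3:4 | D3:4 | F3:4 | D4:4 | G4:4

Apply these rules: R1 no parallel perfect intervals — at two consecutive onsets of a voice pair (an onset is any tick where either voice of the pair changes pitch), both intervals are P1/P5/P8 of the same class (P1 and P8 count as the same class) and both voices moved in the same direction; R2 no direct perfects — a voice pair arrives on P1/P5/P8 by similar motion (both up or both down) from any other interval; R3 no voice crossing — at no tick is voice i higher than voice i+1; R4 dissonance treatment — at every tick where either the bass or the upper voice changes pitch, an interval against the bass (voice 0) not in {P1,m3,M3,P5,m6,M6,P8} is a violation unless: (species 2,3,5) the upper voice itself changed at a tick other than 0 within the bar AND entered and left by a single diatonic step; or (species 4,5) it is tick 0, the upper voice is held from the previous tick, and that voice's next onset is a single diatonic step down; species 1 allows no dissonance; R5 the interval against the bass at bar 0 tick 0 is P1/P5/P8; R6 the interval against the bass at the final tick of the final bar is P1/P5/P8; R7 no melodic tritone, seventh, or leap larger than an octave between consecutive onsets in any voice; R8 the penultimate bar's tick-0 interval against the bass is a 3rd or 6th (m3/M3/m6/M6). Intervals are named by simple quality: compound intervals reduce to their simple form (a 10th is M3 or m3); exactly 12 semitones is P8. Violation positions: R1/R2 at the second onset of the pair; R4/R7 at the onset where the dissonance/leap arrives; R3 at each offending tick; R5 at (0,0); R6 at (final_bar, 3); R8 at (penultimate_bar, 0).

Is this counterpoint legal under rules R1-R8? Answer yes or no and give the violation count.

bar 0: v0=G3 v1=G4 (P8)
bar 1: v0=A3 v1=C4 (m3)
bar 2: v0=G3 v1=B3 (M3)
bar 3: v0=F3 v1=B3 (TT)
bar 4: v0=E3 v1=D3 (M2)
bar 5: v0=D3 v1=F3 (m3)
bar 6: v0=F3 v1=D4 (M6)
bar 7: v0=G3 v1=G4 (P8)
  R4 @ bar3.0: F3/B3 TT untreated
  R3 @ bar4.0: E3 above D3
  R4 @ bar4.0: E3/D3 M2 untreated
  R3 @ bar4.1: E3 above D3
  R3 @ bar4.2: E3 above D3
  R3 @ bar4.3: E3 above D3
  R2 @ bar7.0: F3/D4 M6 -> G3/G4 P8 similar

No (7 violations)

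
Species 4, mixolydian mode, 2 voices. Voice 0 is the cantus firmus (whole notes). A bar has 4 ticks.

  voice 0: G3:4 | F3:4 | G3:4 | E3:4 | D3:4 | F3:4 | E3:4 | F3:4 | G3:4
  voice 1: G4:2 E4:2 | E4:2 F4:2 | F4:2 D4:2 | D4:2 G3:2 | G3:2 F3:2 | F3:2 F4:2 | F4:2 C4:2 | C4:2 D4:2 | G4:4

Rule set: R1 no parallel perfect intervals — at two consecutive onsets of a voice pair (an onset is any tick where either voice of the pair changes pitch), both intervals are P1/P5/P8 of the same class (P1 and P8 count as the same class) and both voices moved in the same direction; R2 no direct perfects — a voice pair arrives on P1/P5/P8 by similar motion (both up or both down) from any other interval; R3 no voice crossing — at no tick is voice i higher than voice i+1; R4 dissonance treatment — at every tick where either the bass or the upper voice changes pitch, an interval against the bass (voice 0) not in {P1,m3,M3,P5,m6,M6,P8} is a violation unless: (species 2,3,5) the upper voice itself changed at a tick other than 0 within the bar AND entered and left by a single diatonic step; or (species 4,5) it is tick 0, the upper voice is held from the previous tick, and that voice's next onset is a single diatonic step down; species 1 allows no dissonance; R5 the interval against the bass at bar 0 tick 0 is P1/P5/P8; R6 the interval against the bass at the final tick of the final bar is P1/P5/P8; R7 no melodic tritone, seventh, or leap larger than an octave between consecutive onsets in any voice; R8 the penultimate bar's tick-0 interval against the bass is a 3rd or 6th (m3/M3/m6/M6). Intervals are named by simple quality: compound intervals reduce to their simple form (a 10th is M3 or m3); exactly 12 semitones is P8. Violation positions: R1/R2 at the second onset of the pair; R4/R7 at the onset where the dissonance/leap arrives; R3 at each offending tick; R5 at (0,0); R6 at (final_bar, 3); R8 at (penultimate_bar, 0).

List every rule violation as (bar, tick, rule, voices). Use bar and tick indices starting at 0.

bar 0: v0=G3 v1=G4 downbeat P8
bar 1: v0=F3 v1=E4 downbeat M7
bar 2: v0=G3 v1=F4 downbeat m7
bar 3: v0=E3 v1=D4 downbeat m7
bar 4: v0=D3 v1=G3 downbeat P4
bar 5: v0=F3 v1=F3 downbeat P1
bar 6: v0=E3 v1=F4 downbeat m2
bar 7: v0=F3 v1=C4 downbeat P5
bar 8: v0=G3 v1=G4 downbeat P8
  -> R4 @ bar 1 tick 0 v(0, 1): F3/E4 M7 untreated
  -> R4 @ bar 2 tick 0 v(0, 1): G3/F4 m7 untreated
  -> R4 @ bar 3 tick 0 v(0, 1): E3/D4 m7 untreated
  -> R4 @ bar 6 tick 0 v(0, 1): E3/F4 m2 untreated
  -> R8 @ bar 7 tick 0 v(0, 1): penult P5 not 3rd/6th
  -> R2 @ bar 8 tick 0 v(0, 1): F3/D4 M6 -> G3/G4 P8 similar

(1, 0, R4, (0, 1))
(2, 0, R4, (0, 1))
(3, 0, R4, (0, 1))
(6, 0, R4, (0, 1))
(7, 0, R8, (0, 1))
(8, 0, R2, (0, 1))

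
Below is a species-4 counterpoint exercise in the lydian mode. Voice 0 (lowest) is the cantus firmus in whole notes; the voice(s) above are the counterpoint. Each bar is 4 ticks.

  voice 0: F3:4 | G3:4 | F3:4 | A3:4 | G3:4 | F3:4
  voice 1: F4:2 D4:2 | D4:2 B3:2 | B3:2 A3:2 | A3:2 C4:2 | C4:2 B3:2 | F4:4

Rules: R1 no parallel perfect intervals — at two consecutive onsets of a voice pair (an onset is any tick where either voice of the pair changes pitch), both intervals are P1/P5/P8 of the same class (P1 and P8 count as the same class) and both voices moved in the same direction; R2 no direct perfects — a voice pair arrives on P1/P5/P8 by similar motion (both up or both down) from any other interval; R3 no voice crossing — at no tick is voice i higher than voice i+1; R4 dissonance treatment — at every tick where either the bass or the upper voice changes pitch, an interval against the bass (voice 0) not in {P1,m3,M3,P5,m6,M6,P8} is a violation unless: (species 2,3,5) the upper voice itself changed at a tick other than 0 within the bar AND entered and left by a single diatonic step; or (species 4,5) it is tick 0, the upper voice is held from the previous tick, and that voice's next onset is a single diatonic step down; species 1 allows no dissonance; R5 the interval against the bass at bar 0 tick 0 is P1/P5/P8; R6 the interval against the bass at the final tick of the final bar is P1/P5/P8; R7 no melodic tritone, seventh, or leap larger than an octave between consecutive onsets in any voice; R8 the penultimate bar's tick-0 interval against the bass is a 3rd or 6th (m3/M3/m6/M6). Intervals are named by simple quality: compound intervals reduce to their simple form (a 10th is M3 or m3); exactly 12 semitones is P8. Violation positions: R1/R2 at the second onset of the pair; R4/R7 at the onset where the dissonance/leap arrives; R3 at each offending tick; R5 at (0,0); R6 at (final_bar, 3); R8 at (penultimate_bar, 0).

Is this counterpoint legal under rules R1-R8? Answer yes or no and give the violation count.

No (2 violations)

bar 0: v0=F3 v1=F4 (P8)
bar 1: v0=G3 v1=D4 (P5)
bar 2: v0=F3 v1=B3 (TT)
bar 3: v0=A3 v1=A3 (P1)
bar 4: v0=G3 v1=C4 (P4)
bar 5: v0=F3 v1=F4 (P8)
  R8 @ bar4.0: penult P4 not 3rd/6th
  R7 @ bar5.0: B3->F4 leap 6st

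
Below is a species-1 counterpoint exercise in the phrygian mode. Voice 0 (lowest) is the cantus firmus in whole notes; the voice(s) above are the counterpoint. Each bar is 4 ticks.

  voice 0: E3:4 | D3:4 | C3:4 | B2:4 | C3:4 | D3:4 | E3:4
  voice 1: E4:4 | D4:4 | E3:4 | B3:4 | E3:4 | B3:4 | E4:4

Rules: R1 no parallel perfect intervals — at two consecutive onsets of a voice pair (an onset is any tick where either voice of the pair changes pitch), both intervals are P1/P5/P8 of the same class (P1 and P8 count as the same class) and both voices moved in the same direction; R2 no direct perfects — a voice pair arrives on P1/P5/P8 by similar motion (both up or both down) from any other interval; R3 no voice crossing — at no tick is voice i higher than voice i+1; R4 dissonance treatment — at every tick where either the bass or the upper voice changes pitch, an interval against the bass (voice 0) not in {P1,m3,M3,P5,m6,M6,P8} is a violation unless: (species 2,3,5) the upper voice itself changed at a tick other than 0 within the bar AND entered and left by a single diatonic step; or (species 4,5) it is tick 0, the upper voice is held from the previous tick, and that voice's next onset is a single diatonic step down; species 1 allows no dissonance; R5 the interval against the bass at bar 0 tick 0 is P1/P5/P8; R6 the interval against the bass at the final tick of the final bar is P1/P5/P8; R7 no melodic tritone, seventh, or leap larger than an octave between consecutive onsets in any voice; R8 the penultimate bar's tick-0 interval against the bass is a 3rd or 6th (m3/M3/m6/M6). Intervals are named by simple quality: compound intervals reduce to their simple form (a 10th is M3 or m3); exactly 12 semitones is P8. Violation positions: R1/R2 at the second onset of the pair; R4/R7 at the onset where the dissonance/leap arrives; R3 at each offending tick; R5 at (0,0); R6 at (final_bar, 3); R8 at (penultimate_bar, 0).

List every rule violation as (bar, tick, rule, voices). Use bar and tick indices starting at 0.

bar 0: v0=E3 v1=E4 downbeat P8
bar 1: v0=D3 v1=D4 downbeat P8
bar 2: v0=C3 v1=E3 downbeat M3
bar 3: v0=B2 v1=B3 downbeat P8
bar 4: v0=C3 v1=E3 downbeat M3
bar 5: v0=D3 v1=B3 downbeat M6
bar 6: v0=E3 v1=E4 downbeat P8
  -> R1 @ bar 1 tick 0 v(0, 1): E3/E4 P8 -> D3/D4 P8 similar
  -> R7 @ bar 2 tick 0 v(1,): D4->E3 leap 10st
  -> R2 @ bar 6 tick 0 v(0, 1): D3/B3 M6 -> E3/E4 P8 similar

(1, 0, R1, (0, 1))
(2, 0, R7, (1,))
(6, 0, R2, (0, 1))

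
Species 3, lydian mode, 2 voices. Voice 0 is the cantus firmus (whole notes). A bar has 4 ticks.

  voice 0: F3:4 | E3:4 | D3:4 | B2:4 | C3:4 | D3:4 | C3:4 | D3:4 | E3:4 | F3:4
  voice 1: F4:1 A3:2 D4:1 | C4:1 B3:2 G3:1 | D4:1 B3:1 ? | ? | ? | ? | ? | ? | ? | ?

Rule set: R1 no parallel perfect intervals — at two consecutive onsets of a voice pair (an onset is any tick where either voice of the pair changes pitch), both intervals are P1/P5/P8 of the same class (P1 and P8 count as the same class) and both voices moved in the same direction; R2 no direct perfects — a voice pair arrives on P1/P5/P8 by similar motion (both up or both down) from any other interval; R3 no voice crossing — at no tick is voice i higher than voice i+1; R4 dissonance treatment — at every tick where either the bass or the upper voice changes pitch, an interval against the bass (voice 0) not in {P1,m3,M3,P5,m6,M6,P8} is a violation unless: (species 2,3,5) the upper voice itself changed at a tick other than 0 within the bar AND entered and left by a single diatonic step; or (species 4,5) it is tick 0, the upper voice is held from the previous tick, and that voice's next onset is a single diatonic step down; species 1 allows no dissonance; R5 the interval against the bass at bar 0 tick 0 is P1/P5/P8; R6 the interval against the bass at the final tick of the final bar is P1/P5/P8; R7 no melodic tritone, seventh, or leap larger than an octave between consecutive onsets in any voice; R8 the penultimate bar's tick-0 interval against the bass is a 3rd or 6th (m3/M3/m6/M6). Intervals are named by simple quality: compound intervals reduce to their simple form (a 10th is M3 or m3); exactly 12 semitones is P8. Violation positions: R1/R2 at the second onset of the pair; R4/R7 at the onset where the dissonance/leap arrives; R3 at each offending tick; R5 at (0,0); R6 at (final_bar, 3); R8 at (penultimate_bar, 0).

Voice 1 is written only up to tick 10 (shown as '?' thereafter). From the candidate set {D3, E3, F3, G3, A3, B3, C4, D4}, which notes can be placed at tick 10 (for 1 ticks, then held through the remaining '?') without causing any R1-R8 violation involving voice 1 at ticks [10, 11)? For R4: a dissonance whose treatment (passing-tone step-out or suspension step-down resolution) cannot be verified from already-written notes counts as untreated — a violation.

D3: legal
E3: violates R4
F3: violates R7
G3: violates R4
A3: legal
B3: legal
C4: violates R4
D4: legal

{A3, B3, D3, D4}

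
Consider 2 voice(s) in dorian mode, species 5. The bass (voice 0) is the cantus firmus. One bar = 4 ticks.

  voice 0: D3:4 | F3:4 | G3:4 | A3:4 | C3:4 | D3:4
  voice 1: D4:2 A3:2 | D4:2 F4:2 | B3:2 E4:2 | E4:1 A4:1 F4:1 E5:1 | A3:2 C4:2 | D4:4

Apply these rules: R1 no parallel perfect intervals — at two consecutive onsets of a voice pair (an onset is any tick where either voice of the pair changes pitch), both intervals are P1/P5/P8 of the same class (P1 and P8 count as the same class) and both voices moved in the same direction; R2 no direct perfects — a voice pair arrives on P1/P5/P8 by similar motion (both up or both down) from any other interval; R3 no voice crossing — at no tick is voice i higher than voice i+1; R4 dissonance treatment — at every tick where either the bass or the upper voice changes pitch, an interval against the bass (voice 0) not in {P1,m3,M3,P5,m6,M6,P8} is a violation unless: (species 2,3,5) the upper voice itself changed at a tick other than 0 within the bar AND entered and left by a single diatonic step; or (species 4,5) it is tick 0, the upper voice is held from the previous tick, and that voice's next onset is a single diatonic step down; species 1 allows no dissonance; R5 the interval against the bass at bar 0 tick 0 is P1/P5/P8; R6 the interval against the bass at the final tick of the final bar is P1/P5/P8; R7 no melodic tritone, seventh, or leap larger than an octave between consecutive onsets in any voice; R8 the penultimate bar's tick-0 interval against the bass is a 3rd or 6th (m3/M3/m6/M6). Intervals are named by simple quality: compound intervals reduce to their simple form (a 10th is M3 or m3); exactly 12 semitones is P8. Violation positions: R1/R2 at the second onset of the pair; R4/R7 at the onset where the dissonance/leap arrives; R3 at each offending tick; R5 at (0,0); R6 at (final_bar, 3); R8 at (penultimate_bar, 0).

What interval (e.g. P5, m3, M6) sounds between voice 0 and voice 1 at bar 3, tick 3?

P5

voice 0=A3 voice 1=E5 -> P5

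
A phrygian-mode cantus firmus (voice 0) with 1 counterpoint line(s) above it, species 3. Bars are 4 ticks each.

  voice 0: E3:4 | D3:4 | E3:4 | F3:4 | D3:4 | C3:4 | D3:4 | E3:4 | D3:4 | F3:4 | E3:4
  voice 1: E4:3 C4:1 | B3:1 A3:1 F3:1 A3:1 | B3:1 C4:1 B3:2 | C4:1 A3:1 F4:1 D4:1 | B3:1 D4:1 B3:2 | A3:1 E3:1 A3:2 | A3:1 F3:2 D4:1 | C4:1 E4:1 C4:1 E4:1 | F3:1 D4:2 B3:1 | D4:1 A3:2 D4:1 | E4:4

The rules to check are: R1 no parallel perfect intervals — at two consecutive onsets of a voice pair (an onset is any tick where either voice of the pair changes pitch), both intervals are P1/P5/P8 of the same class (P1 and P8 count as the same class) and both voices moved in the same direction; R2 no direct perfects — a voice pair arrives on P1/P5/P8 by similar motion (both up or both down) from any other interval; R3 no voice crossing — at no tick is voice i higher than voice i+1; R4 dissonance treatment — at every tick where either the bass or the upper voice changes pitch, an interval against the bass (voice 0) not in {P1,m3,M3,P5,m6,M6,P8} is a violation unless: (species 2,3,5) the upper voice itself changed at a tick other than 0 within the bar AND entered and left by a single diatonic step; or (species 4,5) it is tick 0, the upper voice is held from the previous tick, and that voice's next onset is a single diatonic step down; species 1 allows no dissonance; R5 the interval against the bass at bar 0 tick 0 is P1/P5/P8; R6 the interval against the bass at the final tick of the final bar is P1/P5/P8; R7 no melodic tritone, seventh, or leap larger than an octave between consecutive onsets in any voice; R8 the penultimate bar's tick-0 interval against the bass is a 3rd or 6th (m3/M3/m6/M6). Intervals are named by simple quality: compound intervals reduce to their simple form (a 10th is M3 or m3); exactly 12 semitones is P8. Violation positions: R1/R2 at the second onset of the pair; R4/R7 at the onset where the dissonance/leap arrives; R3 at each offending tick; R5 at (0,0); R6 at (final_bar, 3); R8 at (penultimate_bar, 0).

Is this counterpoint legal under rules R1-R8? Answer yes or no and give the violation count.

bar 0: v0=E3 v1=E4 (P8)
bar 1: v0=D3 v1=B3 (M6)
bar 2: v0=E3 v1=B3 (P5)
bar 3: v0=F3 v1=C4 (P5)
bar 4: v0=D3 v1=B3 (M6)
bar 5: v0=C3 v1=A3 (M6)
bar 6: v0=D3 v1=A3 (P5)
bar 7: v0=E3 v1=C4 (m6)
bar 8: v0=D3 v1=F3 (m3)
bar 9: v0=F3 v1=D4 (M6)
bar 10: v0=E3 v1=E4 (P8)
  R1 @ bar2.0: D3/A3 P5 -> E3/B3 P5 similar
  R1 @ bar3.0: E3/B3 P5 -> F3/C4 P5 similar
  R7 @ bar8.0: E4->F3 leap 11st

No (3 violations)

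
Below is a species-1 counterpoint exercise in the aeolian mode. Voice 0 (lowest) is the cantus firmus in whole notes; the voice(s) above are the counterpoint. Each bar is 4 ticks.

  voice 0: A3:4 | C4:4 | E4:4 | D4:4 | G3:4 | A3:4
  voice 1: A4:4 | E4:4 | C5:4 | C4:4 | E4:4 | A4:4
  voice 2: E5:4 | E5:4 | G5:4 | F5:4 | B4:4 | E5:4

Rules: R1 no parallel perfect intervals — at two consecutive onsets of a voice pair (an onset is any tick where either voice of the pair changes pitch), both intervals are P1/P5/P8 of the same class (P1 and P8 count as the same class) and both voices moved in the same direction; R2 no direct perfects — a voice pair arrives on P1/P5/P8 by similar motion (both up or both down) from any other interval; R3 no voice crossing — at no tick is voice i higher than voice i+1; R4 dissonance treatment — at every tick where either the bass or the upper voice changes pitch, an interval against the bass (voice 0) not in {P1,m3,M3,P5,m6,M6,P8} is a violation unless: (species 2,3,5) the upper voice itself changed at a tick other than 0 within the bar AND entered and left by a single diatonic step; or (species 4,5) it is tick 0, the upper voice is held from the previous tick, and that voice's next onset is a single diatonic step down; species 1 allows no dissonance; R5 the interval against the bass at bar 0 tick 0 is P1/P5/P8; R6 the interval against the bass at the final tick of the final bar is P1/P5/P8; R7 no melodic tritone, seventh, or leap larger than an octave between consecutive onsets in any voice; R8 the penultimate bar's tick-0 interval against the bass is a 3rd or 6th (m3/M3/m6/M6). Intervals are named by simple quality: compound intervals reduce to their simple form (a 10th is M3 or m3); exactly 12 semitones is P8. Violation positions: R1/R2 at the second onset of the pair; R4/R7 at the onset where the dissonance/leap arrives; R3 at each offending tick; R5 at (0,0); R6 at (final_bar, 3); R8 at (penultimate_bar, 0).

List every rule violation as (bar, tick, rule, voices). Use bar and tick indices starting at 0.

bar 0: v0=A3 v1=A4 v2=E5 downbeat P5
bar 1: v0=C4 v1=E4 v2=E5 downbeat M3
bar 2: v0=E4 v1=C5 v2=G5 downbeat m3
bar 3: v0=D4 v1=C4 v2=F5 downbeat m3
bar 4: v0=G3 v1=E4 v2=B4 downbeat M3
bar 5: v0=A3 v1=A4 v2=E5 downbeat P5
  -> R2 @ bar 2 tick 0 v(1, 2): E4/E5 P8 -> C5/G5 P5 similar
  -> R3 @ bar 3 tick 0 v(0, 1): D4 above C4
  -> R4 @ bar 3 tick 0 v(0, 1): D4/C4 M2 untreated
  -> R3 @ bar 3 tick 1 v(0, 1): D4 above C4
  -> R3 @ bar 3 tick 2 v(0, 1): D4 above C4
  -> R3 @ bar 3 tick 3 v(0, 1): D4 above C4
  -> R7 @ bar 4 tick 0 v(2,): F5->B4 leap 6st
  -> R1 @ bar 5 tick 0 v(1, 2): E4/B4 P5 -> A4/E5 P5 similar
  -> R2 @ bar 5 tick 0 v(0, 1): G3/E4 M6 -> A3/A4 P8 similar
  -> R2 @ bar 5 tick 0 v(0, 2): G3/B4 M3 -> A3/E5 P5 similar

(2, 0, R2, (1, 2))
(3, 0, R3, (0, 1))
(3, 0, R4, (0, 1))
(3, 1, R3, (0, 1))
(3, 2, R3, (0, 1))
(3, 3, R3, (0, 1))
(4, 0, R7, (2,))
(5, 0, R1, (1, 2))
(5, 0, R2, (0, 1))
(5, 0, R2, (0, 2))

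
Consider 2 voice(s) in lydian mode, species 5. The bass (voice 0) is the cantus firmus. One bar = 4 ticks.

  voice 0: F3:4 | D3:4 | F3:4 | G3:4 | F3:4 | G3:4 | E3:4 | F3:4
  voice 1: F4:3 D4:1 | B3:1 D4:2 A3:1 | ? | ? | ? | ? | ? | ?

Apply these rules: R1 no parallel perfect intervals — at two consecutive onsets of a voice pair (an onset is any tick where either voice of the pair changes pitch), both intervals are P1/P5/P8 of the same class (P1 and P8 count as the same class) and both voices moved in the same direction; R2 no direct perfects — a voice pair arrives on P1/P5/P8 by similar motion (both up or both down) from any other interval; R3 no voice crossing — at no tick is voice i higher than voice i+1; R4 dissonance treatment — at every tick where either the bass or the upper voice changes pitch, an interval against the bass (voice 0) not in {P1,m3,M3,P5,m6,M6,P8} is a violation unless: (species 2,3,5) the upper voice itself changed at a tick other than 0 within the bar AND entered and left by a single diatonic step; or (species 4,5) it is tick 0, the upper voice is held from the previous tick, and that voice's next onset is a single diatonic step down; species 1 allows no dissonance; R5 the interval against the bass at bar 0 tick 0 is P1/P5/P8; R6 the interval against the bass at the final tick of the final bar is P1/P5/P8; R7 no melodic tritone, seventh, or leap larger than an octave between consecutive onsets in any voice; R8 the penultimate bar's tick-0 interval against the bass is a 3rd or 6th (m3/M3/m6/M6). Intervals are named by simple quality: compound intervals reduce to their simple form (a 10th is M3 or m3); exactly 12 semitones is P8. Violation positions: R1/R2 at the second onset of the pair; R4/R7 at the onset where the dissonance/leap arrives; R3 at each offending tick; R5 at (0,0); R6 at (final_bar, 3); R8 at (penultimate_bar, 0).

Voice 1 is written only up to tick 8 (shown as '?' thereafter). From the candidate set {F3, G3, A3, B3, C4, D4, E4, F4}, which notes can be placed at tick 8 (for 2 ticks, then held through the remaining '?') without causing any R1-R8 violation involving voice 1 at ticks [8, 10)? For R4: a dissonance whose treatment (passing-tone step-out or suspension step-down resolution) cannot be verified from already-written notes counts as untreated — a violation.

{A3, D4, F3}

F3: legal
G3: violates R4
A3: legal
B3: violates R4
C4: violates R1
D4: legal
E4: violates R4
F4: violates R2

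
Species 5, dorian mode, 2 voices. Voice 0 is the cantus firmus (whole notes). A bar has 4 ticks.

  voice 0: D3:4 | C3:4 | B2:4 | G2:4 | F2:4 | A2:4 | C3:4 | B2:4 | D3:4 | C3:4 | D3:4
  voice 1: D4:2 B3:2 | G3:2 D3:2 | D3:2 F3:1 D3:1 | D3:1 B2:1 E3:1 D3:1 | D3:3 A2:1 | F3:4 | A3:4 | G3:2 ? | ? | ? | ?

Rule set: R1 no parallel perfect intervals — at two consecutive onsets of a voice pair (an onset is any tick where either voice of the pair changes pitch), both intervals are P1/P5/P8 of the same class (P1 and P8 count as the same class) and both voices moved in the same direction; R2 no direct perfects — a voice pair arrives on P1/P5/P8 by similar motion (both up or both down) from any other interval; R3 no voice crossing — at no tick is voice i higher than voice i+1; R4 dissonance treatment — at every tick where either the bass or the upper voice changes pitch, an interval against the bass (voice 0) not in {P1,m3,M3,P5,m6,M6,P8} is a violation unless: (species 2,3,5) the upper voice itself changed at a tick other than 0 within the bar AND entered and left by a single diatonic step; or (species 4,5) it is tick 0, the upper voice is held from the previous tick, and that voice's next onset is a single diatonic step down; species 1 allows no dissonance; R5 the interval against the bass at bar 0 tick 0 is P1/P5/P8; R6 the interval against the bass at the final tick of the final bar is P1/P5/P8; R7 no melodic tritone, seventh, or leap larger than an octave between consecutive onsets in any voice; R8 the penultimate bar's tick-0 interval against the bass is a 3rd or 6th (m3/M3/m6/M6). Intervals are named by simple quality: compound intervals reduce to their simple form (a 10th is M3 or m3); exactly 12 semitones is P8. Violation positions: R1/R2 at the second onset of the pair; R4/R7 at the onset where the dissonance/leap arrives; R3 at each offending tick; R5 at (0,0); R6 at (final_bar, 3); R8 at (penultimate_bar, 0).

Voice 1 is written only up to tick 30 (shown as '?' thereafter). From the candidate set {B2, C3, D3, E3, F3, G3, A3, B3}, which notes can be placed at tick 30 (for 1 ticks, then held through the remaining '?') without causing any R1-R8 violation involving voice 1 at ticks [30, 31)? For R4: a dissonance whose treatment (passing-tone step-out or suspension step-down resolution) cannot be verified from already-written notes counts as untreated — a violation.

B2: legal
C3: violates R4
D3: legal
E3: violates R4
F3: violates R4
G3: legal
A3: violates R4
B3: legal

{B2, B3, D3, G3}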